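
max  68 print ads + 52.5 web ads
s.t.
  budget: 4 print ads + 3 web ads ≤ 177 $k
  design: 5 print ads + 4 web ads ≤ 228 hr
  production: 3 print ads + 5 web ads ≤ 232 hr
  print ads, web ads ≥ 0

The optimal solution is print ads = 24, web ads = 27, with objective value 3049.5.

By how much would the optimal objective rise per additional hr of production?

Binding: budget and design. Non-binding: production (25 unused).
Since production is not tight, its dual is 0.
From A_Bᵀ y = c: 4·y_budget + 5·y_design = 68; 3·y_budget + 4·y_design = 52.5.
→ y_budget = 9.5 and y_design = 6.
Shadow price of production = 0.

0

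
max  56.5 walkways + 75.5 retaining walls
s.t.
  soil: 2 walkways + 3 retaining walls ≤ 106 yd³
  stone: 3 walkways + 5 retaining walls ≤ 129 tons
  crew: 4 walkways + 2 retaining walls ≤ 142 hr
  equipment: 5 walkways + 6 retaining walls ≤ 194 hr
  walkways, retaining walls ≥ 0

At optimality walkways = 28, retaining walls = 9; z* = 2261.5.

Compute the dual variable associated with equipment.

8

Binding: stone and equipment. Non-binding: soil (23 unused), crew (12 unused).
Slack constraints have shadow price 0 (complementary slackness).
Dual feasibility on the basic columns requires 3·y_stone + 5·y_equipment = 56.5, 5·y_stone + 6·y_equipment = 75.5.
→ y_stone = 5.5 and y_equipment = 8.
Shadow price of equipment = 8.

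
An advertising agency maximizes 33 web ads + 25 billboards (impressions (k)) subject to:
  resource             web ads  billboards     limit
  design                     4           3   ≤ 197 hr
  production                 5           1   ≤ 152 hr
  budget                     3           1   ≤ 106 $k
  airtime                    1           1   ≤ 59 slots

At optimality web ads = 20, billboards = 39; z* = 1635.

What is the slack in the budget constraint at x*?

budget used = 3·20 + 1·39 = 99; slack = 106 − 99 = 7.

7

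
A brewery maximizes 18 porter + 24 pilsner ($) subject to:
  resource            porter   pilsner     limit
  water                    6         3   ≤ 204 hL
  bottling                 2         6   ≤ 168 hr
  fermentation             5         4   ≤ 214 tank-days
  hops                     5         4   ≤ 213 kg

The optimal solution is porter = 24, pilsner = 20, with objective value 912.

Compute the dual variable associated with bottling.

3

At the optimum: water uses 204 of 204 (binding); bottling uses 168 of 168 (binding); fermentation uses 200 of 214 (slack = 14); hops uses 200 of 213 (slack = 13).
Slack constraints have shadow price 0 (complementary slackness).
Dual feasibility on the basic columns requires 6·y_water + 2·y_bottling = 18, 3·y_water + 6·y_bottling = 24.
→ y_water = 2 and y_bottling = 3.
Shadow price of bottling = 3.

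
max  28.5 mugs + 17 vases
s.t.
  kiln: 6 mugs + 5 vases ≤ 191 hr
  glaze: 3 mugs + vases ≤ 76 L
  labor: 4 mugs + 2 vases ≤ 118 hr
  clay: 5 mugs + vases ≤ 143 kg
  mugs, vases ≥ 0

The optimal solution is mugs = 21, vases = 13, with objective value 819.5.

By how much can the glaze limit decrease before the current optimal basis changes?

Binding constraints: kiln, glaze. The basis is B = [[6,5],[3,1]] with det -9.
Per unit decrease in glaze, x* moves by d = (-0.5556, 0.6667).
The basis stays optimal until mugs reaches 0; allowable decrease = 37.8 L.

37.8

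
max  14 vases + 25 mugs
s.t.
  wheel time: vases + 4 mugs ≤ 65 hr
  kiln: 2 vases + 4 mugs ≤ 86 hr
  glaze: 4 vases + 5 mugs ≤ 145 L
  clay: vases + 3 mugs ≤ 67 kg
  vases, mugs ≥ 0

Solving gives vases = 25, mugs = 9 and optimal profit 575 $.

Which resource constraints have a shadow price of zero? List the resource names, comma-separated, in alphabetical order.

wheel time: 61/65 (slack 4)
kiln: 86/86 (binding)
glaze: 145/145 (binding)
clay: 52/67 (slack 15)
By complementary slackness, a constraint with positive slack has shadow price 0 → clay, wheel time.

clay, wheel time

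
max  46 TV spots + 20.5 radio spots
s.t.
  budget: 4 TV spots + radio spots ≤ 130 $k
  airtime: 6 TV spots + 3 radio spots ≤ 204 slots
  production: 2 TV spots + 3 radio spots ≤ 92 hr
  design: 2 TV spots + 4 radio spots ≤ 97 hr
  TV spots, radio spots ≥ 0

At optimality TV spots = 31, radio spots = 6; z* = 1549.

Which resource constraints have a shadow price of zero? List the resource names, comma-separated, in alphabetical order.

design, production

budget: 130/130 (binding)
airtime: 204/204 (binding)
production: 80/92 (slack 12)
design: 86/97 (slack 11)
By complementary slackness, a constraint with positive slack has shadow price 0 → design, production.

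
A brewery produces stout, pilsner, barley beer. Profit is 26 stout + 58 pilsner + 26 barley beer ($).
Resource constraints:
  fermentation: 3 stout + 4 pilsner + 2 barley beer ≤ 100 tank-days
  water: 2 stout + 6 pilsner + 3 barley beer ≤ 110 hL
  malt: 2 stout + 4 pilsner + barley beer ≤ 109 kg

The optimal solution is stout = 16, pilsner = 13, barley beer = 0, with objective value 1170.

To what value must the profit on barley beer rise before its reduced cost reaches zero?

29

Check each constraint at x*: fermentation 100/100 (tight); water 110/110 (tight); malt 84/109 (slack 25).
Since malt is not tight, its dual is 0.
Dual feasibility on the basic columns requires 3·y_fermentation + 2·y_water = 26, 4·y_fermentation + 6·y_water = 58.
This yields shadow prices y_fermentation = 4, y_water = 7.
barley beer enters the basis when its profit ≥ yᵀa₃ = 4·2 + 7·3 = 29.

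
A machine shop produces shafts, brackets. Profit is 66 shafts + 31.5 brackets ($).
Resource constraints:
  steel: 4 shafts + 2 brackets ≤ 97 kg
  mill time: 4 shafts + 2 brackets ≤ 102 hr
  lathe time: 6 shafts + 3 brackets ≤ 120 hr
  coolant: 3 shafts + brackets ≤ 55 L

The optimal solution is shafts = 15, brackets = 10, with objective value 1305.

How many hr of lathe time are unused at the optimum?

lathe time used = 6·15 + 3·10 = 120; slack = 120 − 120 = 0.

0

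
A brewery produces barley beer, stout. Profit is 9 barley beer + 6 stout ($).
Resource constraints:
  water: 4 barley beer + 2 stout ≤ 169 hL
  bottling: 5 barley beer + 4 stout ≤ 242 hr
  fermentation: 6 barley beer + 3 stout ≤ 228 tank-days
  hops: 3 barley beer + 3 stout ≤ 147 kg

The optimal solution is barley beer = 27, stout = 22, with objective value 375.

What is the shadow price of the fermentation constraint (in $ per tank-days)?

1

Check each constraint at x*: water 152/169 (slack 17); bottling 223/242 (slack 19); fermentation 228/228 (tight); hops 147/147 (tight).
By complementary slackness, y = 0 for the non-binding constraints.
Dual feasibility on the basic columns requires 6·y_fermentation + 3·y_hops = 9, 3·y_fermentation + 3·y_hops = 6.
This yields shadow prices y_fermentation = 1, y_hops = 1.
Shadow price of fermentation = 1.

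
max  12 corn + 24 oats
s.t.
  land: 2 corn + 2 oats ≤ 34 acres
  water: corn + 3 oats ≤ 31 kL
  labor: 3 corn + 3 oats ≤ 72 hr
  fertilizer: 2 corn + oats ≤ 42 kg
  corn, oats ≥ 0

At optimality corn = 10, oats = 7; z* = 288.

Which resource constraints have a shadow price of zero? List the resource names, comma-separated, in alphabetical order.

fertilizer, labor

land: 34/34 (binding)
water: 31/31 (binding)
labor: 51/72 (slack 21)
fertilizer: 27/42 (slack 15)
By complementary slackness, a constraint with positive slack has shadow price 0 → fertilizer, labor.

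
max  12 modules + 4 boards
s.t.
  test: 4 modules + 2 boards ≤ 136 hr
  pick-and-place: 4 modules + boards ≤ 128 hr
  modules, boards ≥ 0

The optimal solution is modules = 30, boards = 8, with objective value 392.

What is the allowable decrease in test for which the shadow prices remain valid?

Binding constraints: test, pick-and-place. The basis is B = [[4,2],[4,1]] with det -4.
Per unit decrease in test, x* moves by d = (0.25, -1).
The basis stays optimal until boards reaches 0; allowable decrease = 8 hr.

8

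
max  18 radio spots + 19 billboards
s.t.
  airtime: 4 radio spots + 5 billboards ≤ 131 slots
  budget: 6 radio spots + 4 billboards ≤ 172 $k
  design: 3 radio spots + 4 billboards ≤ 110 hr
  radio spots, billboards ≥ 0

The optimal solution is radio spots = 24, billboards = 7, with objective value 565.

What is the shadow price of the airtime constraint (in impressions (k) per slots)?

3

Check each constraint at x*: airtime 131/131 (tight); budget 172/172 (tight); design 100/110 (slack 10).
Slack constraints have shadow price 0 (complementary slackness).
From A_Bᵀ y = c: 4·y_airtime + 6·y_budget = 18; 5·y_airtime + 4·y_budget = 19.
Solving: y_airtime = 3, y_budget = 1.
Shadow price of airtime = 3.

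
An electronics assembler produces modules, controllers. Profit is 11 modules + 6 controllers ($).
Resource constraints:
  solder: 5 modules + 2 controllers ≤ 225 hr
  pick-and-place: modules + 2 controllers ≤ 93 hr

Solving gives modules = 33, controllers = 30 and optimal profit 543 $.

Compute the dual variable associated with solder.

2

At the optimum: solder uses 225 of 225 (binding); pick-and-place uses 93 of 93 (binding).
Dual feasibility on the basic columns requires 5·y_solder + 1·y_pick-and-place = 11, 2·y_solder + 2·y_pick-and-place = 6.
This yields shadow prices y_solder = 2, y_pick-and-place = 1.
Shadow price of solder = 2.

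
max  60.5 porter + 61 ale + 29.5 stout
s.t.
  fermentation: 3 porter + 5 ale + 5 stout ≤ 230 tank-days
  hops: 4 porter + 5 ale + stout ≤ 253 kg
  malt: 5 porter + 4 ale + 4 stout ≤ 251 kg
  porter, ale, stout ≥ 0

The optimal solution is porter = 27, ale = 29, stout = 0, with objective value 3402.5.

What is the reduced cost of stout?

Binding: hops and malt. Non-binding: fermentation (4 unused).
By complementary slackness, y = 0 for the non-binding constraint.
From A_Bᵀ y = c: 4·y_hops + 5·y_malt = 60.5; 5·y_hops + 4·y_malt = 61.
This yields shadow prices y_hops = 7, y_malt = 6.5.
Reduced cost of stout: c₃ − yᵀa₃ = 29.5 − (7·1 + 6.5·4) = 29.5 − 33 = -3.5.

-3.5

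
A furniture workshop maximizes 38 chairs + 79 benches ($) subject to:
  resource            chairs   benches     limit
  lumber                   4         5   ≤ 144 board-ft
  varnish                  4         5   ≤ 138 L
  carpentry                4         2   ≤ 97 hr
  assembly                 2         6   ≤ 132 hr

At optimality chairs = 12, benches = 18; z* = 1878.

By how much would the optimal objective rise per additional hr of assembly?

9

Binding: varnish and assembly. Non-binding: lumber (6 unused), carpentry (13 unused).
Slack constraints have shadow price 0 (complementary slackness).
From A_Bᵀ y = c: 4·y_varnish + 2·y_assembly = 38; 5·y_varnish + 6·y_assembly = 79.
This yields shadow prices y_varnish = 5, y_assembly = 9.
Shadow price of assembly = 9.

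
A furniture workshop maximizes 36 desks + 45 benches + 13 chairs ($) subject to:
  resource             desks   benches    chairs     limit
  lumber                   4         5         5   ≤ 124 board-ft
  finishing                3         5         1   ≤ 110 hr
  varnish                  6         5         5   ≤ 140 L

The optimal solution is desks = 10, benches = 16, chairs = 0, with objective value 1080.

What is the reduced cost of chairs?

Binding: finishing and varnish. Non-binding: lumber (4 unused).
Since lumber is not tight, its dual is 0.
From A_Bᵀ y = c: 3·y_finishing + 6·y_varnish = 36; 5·y_finishing + 5·y_varnish = 45.
→ y_finishing = 6 and y_varnish = 3.
Reduced cost of chairs: c₃ − yᵀa₃ = 13 − (6·1 + 3·5) = 13 − 21 = -8.

-8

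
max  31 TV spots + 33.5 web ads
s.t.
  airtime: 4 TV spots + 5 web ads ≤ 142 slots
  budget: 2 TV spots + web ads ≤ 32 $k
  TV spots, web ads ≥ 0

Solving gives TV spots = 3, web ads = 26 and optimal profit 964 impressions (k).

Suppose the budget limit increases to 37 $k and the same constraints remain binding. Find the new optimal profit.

981.5

Check each constraint at x*: airtime 142/142 (tight); budget 32/32 (tight).
From A_Bᵀ y = c: 4·y_airtime + 2·y_budget = 31; 5·y_airtime + 1·y_budget = 33.5.
Solving: y_airtime = 6, y_budget = 3.5.
Δz = y_budget·Δb = 3.5 × (5) = 17.5, so new z* = 964 + 17.5 = 981.5.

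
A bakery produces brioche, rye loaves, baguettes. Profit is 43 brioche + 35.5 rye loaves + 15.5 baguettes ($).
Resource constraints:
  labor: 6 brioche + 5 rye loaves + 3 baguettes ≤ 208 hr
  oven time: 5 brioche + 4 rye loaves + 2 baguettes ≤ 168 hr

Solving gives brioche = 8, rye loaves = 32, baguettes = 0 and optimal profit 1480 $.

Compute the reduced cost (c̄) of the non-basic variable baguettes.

-5

Check each constraint at x*: labor 208/208 (tight); oven time 168/168 (tight).
The binding rows give the dual system: 6·y_labor + 5·y_oven time = 43 and 5·y_labor + 4·y_oven time = 35.5.
Solving: y_labor = 5.5, y_oven time = 2.
Reduced cost of baguettes: c₃ − yᵀa₃ = 15.5 − (5.5·3 + 2·2) = 15.5 − 20.5 = -5.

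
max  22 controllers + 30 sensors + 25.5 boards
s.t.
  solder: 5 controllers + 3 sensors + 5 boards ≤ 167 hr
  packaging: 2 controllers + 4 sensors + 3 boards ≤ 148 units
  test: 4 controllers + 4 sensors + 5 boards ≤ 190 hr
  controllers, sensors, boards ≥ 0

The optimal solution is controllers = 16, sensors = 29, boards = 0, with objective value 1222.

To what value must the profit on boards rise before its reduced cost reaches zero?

Binding: solder and packaging. Non-binding: test (10 unused).
Since test is not tight, its dual is 0.
The binding rows give the dual system: 5·y_solder + 2·y_packaging = 22 and 3·y_solder + 4·y_packaging = 30.
Solving: y_solder = 2, y_packaging = 6.
boards enters the basis when its profit ≥ yᵀa₃ = 2·5 + 6·3 = 28.

28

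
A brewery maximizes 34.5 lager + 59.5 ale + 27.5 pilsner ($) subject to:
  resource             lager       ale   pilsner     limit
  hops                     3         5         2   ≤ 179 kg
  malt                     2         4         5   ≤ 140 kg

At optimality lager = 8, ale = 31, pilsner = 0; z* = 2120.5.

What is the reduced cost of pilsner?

-6.5

Both hops and malt are binding at x*.
The binding rows give the dual system: 3·y_hops + 2·y_malt = 34.5 and 5·y_hops + 4·y_malt = 59.5.
→ y_hops = 9.5 and y_malt = 3.
Reduced cost of pilsner: c₃ − yᵀa₃ = 27.5 − (9.5·2 + 3·5) = 27.5 − 34 = -6.5.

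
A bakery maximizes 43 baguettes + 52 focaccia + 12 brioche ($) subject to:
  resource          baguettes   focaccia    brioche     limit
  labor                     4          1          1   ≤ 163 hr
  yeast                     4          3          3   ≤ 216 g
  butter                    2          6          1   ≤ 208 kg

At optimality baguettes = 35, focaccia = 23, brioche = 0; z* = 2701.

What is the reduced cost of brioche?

At the optimum: labor uses 163 of 163 (binding); yeast uses 209 of 216 (slack = 7); butter uses 208 of 208 (binding).
Slack constraints have shadow price 0 (complementary slackness).
Dual feasibility on the basic columns requires 4·y_labor + 2·y_butter = 43, 1·y_labor + 6·y_butter = 52.
This yields shadow prices y_labor = 7, y_butter = 7.5.
Reduced cost of brioche: c₃ − yᵀa₃ = 12 − (7·1 + 7.5·1) = 12 − 14.5 = -2.5.

-2.5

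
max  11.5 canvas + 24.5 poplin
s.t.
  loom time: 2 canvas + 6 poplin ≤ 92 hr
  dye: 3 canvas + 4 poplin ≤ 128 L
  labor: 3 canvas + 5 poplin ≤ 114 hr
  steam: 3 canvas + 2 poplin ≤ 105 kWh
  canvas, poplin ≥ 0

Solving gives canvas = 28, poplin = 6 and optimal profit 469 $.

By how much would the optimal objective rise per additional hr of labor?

2.5

Binding: loom time and labor. Non-binding: dye (20 unused), steam (9 unused).
By complementary slackness, y = 0 for the non-binding constraints.
From A_Bᵀ y = c: 2·y_loom time + 3·y_labor = 11.5; 6·y_loom time + 5·y_labor = 24.5.
This yields shadow prices y_loom time = 2, y_labor = 2.5.
Shadow price of labor = 2.5.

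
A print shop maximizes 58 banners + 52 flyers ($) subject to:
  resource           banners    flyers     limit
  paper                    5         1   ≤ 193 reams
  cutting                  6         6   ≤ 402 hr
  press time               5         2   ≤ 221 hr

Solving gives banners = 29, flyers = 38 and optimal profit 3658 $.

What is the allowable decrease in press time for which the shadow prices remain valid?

Binding constraints: cutting, press time. The basis is B = [[6,6],[5,2]] with det -18.
Per unit decrease in press time, x* moves by d = (-0.3333, 0.3333).
The basis stays optimal until banners reaches 0; allowable decrease = 87 hr.

87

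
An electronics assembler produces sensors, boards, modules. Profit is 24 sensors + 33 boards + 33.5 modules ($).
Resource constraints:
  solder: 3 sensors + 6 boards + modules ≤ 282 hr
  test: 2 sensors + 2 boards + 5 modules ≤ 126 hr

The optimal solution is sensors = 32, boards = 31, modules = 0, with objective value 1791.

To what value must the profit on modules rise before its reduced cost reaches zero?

Both solder and test are binding at x*.
Dual feasibility on the basic columns requires 3·y_solder + 2·y_test = 24, 6·y_solder + 2·y_test = 33.
→ y_solder = 3 and y_test = 7.5.
modules enters the basis when its profit ≥ yᵀa₃ = 3·1 + 7.5·5 = 40.5.

40.5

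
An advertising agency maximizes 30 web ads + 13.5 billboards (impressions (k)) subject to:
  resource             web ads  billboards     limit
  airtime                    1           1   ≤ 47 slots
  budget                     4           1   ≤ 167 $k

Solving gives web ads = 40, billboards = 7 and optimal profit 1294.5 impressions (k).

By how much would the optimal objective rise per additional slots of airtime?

8

At the optimum: airtime uses 47 of 47 (binding); budget uses 167 of 167 (binding).
The binding rows give the dual system: 1·y_airtime + 4·y_budget = 30 and 1·y_airtime + 1·y_budget = 13.5.
This yields shadow prices y_airtime = 8, y_budget = 5.5.
Shadow price of airtime = 8.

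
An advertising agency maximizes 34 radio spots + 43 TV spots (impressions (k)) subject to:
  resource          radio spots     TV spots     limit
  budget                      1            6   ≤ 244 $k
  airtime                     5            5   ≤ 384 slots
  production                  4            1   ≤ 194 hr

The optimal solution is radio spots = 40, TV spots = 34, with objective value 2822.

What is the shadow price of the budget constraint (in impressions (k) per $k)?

Check each constraint at x*: budget 244/244 (tight); airtime 370/384 (slack 14); production 194/194 (tight).
Since airtime is not tight, its dual is 0.
The binding rows give the dual system: 1·y_budget + 4·y_production = 34 and 6·y_budget + 1·y_production = 43.
Solving: y_budget = 6, y_production = 7.
Shadow price of budget = 6.

6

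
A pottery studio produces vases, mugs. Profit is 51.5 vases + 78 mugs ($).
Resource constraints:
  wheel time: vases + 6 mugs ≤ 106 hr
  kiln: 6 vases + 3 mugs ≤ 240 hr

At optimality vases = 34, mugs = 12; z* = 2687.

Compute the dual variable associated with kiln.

7

Both wheel time and kiln are binding at x*.
Dual feasibility on the basic columns requires 1·y_wheel time + 6·y_kiln = 51.5, 6·y_wheel time + 3·y_kiln = 78.
Solving: y_wheel time = 9.5, y_kiln = 7.
Shadow price of kiln = 7.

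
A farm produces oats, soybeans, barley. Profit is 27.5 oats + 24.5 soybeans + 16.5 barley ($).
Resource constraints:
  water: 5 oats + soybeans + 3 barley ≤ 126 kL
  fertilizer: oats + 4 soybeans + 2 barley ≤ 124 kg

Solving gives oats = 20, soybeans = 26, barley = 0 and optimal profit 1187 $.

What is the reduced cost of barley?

-7

At the optimum: water uses 126 of 126 (binding); fertilizer uses 124 of 124 (binding).
The binding rows give the dual system: 5·y_water + 1·y_fertilizer = 27.5 and 1·y_water + 4·y_fertilizer = 24.5.
This yields shadow prices y_water = 4.5, y_fertilizer = 5.
Reduced cost of barley: c₃ − yᵀa₃ = 16.5 − (4.5·3 + 5·2) = 16.5 − 23.5 = -7.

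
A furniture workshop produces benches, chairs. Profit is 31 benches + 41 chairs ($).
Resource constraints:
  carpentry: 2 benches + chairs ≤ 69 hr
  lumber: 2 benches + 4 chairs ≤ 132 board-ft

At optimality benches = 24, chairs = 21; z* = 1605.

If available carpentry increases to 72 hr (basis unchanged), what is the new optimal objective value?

Both carpentry and lumber are binding at x*.
From A_Bᵀ y = c: 2·y_carpentry + 2·y_lumber = 31; 1·y_carpentry + 4·y_lumber = 41.
This yields shadow prices y_carpentry = 7, y_lumber = 8.5.
Δz = y_carpentry·Δb = 7 × (3) = 21, so new z* = 1605 + 21 = 1626.

1626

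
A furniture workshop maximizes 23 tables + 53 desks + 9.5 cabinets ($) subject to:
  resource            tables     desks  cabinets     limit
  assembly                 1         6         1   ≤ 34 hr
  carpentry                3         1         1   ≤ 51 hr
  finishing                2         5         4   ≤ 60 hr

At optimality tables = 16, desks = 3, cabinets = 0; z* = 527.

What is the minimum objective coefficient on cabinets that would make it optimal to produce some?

13

At the optimum: assembly uses 34 of 34 (binding); carpentry uses 51 of 51 (binding); finishing uses 47 of 60 (slack = 13).
Since finishing is not tight, its dual is 0.
The binding rows give the dual system: 1·y_assembly + 3·y_carpentry = 23 and 6·y_assembly + 1·y_carpentry = 53.
→ y_assembly = 8 and y_carpentry = 5.
cabinets enters the basis when its profit ≥ yᵀa₃ = 8·1 + 5·1 = 13.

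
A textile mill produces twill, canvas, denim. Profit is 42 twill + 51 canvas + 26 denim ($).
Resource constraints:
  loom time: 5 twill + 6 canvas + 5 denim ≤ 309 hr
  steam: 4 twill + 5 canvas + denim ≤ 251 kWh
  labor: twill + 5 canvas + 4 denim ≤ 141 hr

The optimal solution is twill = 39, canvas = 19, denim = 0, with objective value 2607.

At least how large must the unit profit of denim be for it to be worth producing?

Check each constraint at x*: loom time 309/309 (tight); steam 251/251 (tight); labor 134/141 (slack 7).
Since labor is not tight, its dual is 0.
From A_Bᵀ y = c: 5·y_loom time + 4·y_steam = 42; 6·y_loom time + 5·y_steam = 51.
This yields shadow prices y_loom time = 6, y_steam = 3.
denim enters the basis when its profit ≥ yᵀa₃ = 6·5 + 3·1 = 33.

33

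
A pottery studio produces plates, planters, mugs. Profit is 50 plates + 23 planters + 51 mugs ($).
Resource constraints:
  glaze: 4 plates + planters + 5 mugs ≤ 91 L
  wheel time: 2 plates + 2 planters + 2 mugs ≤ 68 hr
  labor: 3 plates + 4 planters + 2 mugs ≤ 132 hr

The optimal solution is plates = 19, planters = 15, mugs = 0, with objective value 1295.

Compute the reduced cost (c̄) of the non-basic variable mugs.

-8

At the optimum: glaze uses 91 of 91 (binding); wheel time uses 68 of 68 (binding); labor uses 117 of 132 (slack = 15).
Since labor is not tight, its dual is 0.
Dual feasibility on the basic columns requires 4·y_glaze + 2·y_wheel time = 50, 1·y_glaze + 2·y_wheel time = 23.
→ y_glaze = 9 and y_wheel time = 7.
Reduced cost of mugs: c₃ − yᵀa₃ = 51 − (9·5 + 7·2) = 51 − 59 = -8.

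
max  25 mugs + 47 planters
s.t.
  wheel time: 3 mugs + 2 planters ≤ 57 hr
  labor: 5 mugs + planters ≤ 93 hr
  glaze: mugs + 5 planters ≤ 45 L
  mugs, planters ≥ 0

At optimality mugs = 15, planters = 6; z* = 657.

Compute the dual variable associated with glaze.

7

Check each constraint at x*: wheel time 57/57 (tight); labor 81/93 (slack 12); glaze 45/45 (tight).
By complementary slackness, y = 0 for the non-binding constraint.
The binding rows give the dual system: 3·y_wheel time + 1·y_glaze = 25 and 2·y_wheel time + 5·y_glaze = 47.
This yields shadow prices y_wheel time = 6, y_glaze = 7.
Shadow price of glaze = 7.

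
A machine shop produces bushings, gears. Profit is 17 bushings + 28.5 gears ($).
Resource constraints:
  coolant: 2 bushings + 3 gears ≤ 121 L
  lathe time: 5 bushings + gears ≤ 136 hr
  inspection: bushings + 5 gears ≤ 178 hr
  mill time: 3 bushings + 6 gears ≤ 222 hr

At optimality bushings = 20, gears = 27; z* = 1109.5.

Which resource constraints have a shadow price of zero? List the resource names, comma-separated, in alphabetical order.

inspection, lathe time

coolant: 121/121 (binding)
lathe time: 127/136 (slack 9)
inspection: 155/178 (slack 23)
mill time: 222/222 (binding)
By complementary slackness, a constraint with positive slack has shadow price 0 → inspection, lathe time.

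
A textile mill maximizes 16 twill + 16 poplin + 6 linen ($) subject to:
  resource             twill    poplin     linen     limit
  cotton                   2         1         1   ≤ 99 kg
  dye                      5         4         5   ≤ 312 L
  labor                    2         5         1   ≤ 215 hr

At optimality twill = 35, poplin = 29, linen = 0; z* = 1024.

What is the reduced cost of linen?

Check each constraint at x*: cotton 99/99 (tight); dye 291/312 (slack 21); labor 215/215 (tight).
Since dye is not tight, its dual is 0.
Dual feasibility on the basic columns requires 2·y_cotton + 2·y_labor = 16, 1·y_cotton + 5·y_labor = 16.
Solving: y_cotton = 6, y_labor = 2.
Reduced cost of linen: c₃ − yᵀa₃ = 6 − (6·1 + 2·1) = 6 − 8 = -2.

-2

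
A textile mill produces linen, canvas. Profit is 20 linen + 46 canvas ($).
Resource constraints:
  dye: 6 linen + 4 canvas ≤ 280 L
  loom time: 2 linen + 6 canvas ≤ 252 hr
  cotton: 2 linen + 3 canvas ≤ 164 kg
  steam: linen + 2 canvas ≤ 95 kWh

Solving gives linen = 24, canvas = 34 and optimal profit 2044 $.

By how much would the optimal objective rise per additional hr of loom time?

Check each constraint at x*: dye 280/280 (tight); loom time 252/252 (tight); cotton 150/164 (slack 14); steam 92/95 (slack 3).
Slack constraints have shadow price 0 (complementary slackness).
From A_Bᵀ y = c: 6·y_dye + 2·y_loom time = 20; 4·y_dye + 6·y_loom time = 46.
This yields shadow prices y_dye = 1, y_loom time = 7.
Shadow price of loom time = 7.

7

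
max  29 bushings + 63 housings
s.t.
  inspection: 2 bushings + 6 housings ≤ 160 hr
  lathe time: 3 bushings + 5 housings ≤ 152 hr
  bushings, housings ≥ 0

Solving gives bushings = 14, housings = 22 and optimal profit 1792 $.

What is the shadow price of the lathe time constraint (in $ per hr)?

At the optimum: inspection uses 160 of 160 (binding); lathe time uses 152 of 152 (binding).
Dual feasibility on the basic columns requires 2·y_inspection + 3·y_lathe time = 29, 6·y_inspection + 5·y_lathe time = 63.
This yields shadow prices y_inspection = 5.5, y_lathe time = 6.
Shadow price of lathe time = 6.

6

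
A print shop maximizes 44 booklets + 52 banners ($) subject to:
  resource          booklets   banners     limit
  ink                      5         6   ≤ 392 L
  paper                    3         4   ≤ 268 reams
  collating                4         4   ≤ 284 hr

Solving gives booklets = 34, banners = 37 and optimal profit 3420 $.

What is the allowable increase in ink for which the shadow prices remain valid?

18

Binding constraints: ink, collating. The basis is B = [[5,6],[4,4]] with det -4.
Per unit increase in ink, x* moves by d = (-1, 1).
The basis stays optimal until paper becomes binding; allowable increase = 18 L.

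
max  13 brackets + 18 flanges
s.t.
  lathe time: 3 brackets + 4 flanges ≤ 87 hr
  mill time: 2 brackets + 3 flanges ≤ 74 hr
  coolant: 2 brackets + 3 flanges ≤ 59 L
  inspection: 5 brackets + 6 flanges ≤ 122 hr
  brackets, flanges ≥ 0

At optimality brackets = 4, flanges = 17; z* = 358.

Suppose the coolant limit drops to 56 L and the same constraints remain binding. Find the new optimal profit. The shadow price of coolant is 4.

346

Δb = -3, so new z* = 358 + (4)·(-3) = 358 − 12 = 346.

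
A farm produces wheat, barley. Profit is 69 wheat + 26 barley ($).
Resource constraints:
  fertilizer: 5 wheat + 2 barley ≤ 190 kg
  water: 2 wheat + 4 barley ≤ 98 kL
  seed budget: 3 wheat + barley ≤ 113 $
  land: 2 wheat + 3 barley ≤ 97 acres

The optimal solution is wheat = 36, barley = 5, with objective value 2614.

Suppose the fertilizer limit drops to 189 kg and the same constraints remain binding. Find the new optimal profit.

2605

Check each constraint at x*: fertilizer 190/190 (tight); water 92/98 (slack 6); seed budget 113/113 (tight); land 87/97 (slack 10).
Since water, land are not tight, their duals are 0.
From A_Bᵀ y = c: 5·y_fertilizer + 3·y_seed budget = 69; 2·y_fertilizer + 1·y_seed budget = 26.
This yields shadow prices y_fertilizer = 9, y_seed budget = 8.
Δz = y_fertilizer·Δb = 9 × (-1) = -9, so new z* = 2614 − 9 = 2605.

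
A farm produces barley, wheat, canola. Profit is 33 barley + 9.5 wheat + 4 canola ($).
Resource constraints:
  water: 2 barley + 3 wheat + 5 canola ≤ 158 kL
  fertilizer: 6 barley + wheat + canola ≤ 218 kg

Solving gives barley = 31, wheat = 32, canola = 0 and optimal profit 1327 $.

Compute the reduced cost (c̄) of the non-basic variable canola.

-8.5

At the optimum: water uses 158 of 158 (binding); fertilizer uses 218 of 218 (binding).
From A_Bᵀ y = c: 2·y_water + 6·y_fertilizer = 33; 3·y_water + 1·y_fertilizer = 9.5.
Solving: y_water = 1.5, y_fertilizer = 5.
Reduced cost of canola: c₃ − yᵀa₃ = 4 − (1.5·5 + 5·1) = 4 − 12.5 = -8.5.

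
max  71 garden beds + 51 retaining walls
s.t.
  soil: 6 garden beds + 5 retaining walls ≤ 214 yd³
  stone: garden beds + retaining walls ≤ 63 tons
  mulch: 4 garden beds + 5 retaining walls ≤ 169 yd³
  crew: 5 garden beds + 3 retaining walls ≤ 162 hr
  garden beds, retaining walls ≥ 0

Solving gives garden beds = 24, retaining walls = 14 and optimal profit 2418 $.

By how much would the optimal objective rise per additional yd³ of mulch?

At the optimum: soil uses 214 of 214 (binding); stone uses 38 of 63 (slack = 25); mulch uses 166 of 169 (slack = 3); crew uses 162 of 162 (binding).
Slack constraints have shadow price 0 (complementary slackness).
From A_Bᵀ y = c: 6·y_soil + 5·y_crew = 71; 5·y_soil + 3·y_crew = 51.
→ y_soil = 6 and y_crew = 7.
Shadow price of mulch = 0.

0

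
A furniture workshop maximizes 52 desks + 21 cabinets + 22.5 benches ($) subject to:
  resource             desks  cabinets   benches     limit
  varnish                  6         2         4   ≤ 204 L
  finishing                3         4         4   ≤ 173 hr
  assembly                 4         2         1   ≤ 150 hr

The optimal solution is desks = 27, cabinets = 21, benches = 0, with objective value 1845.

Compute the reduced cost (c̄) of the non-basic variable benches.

-3

At the optimum: varnish uses 204 of 204 (binding); finishing uses 165 of 173 (slack = 8); assembly uses 150 of 150 (binding).
Since finishing is not tight, its dual is 0.
Dual feasibility on the basic columns requires 6·y_varnish + 4·y_assembly = 52, 2·y_varnish + 2·y_assembly = 21.
→ y_varnish = 5 and y_assembly = 5.5.
Reduced cost of benches: c₃ − yᵀa₃ = 22.5 − (5·4 + 5.5·1) = 22.5 − 25.5 = -3.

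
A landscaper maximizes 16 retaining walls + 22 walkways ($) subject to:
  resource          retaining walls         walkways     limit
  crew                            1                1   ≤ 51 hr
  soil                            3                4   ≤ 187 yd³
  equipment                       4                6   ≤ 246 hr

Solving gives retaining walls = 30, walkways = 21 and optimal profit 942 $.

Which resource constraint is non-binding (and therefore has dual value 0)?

crew: 51/51 (binding)
soil: 174/187 (slack 13)
equipment: 246/246 (binding)
By complementary slackness, a constraint with positive slack has shadow price 0 → soil.

soil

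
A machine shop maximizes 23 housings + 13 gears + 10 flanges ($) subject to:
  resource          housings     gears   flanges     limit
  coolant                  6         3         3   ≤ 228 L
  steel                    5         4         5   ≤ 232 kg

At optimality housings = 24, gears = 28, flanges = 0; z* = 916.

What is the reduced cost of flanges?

Both coolant and steel are binding at x*.
From A_Bᵀ y = c: 6·y_coolant + 5·y_steel = 23; 3·y_coolant + 4·y_steel = 13.
This yields shadow prices y_coolant = 3, y_steel = 1.
Reduced cost of flanges: c₃ − yᵀa₃ = 10 − (3·3 + 1·5) = 10 − 14 = -4.

-4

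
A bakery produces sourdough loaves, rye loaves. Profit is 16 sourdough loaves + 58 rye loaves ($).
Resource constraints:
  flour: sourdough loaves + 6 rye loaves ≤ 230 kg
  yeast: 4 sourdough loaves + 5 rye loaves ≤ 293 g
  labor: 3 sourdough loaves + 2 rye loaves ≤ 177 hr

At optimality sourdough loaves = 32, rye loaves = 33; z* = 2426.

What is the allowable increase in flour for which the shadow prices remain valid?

Binding constraints: flour, yeast. The basis is B = [[1,6],[4,5]] with det -19.
Per unit increase in flour, x* moves by d = (-0.2632, 0.2105).
The basis stays optimal until sourdough loaves reaches 0; allowable increase = 121.6 kg.

121.6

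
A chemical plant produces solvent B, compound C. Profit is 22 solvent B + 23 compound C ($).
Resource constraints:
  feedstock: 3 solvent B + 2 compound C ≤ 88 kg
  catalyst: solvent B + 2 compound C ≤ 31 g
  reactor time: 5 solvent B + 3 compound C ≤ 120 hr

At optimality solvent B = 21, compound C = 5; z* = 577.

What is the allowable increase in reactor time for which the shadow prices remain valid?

Binding constraints: catalyst, reactor time. The basis is B = [[1,2],[5,3]] with det -7.
Per unit increase in reactor time, x* moves by d = (0.2857, -0.1429).
The basis stays optimal until feedstock becomes binding; allowable increase = 26.25 hr.

26.25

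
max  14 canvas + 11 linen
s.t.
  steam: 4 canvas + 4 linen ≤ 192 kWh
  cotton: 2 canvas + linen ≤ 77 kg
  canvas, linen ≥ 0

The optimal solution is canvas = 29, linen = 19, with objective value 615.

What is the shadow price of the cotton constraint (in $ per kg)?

3

At the optimum: steam uses 192 of 192 (binding); cotton uses 77 of 77 (binding).
The binding rows give the dual system: 4·y_steam + 2·y_cotton = 14 and 4·y_steam + 1·y_cotton = 11.
→ y_steam = 2 and y_cotton = 3.
Shadow price of cotton = 3.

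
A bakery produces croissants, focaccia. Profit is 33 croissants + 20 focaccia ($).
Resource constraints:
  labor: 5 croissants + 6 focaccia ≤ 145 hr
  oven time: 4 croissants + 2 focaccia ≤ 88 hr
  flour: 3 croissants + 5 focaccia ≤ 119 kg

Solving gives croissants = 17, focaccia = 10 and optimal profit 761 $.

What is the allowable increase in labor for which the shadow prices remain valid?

18

Binding constraints: labor, oven time. The basis is B = [[5,6],[4,2]] with det -14.
Per unit increase in labor, x* moves by d = (-0.1429, 0.2857).
The basis stays optimal until flour becomes binding; allowable increase = 18 hr.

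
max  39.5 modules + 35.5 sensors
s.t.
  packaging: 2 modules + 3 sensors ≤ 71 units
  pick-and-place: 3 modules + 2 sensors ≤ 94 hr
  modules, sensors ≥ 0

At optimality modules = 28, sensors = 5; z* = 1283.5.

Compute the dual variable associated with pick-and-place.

At the optimum: packaging uses 71 of 71 (binding); pick-and-place uses 94 of 94 (binding).
Dual feasibility on the basic columns requires 2·y_packaging + 3·y_pick-and-place = 39.5, 3·y_packaging + 2·y_pick-and-place = 35.5.
→ y_packaging = 5.5 and y_pick-and-place = 9.5.
Shadow price of pick-and-place = 9.5.

9.5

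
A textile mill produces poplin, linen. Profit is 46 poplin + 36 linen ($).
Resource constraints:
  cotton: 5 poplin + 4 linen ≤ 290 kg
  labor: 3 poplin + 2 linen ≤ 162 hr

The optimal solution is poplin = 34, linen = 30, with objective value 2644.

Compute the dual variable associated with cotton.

8

At the optimum: cotton uses 290 of 290 (binding); labor uses 162 of 162 (binding).
From A_Bᵀ y = c: 5·y_cotton + 3·y_labor = 46; 4·y_cotton + 2·y_labor = 36.
Solving: y_cotton = 8, y_labor = 2.
Shadow price of cotton = 8.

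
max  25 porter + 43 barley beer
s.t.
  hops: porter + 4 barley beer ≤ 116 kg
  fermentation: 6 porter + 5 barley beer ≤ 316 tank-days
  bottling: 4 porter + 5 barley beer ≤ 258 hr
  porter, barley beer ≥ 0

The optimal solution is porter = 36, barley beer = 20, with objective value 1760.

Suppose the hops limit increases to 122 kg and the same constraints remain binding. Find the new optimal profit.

1802

Check each constraint at x*: hops 116/116 (tight); fermentation 316/316 (tight); bottling 244/258 (slack 14).
Since bottling is not tight, its dual is 0.
Dual feasibility on the basic columns requires 1·y_hops + 6·y_fermentation = 25, 4·y_hops + 5·y_fermentation = 43.
→ y_hops = 7 and y_fermentation = 3.
Δz = y_hops·Δb = 7 × (6) = 42, so new z* = 1760 + 42 = 1802.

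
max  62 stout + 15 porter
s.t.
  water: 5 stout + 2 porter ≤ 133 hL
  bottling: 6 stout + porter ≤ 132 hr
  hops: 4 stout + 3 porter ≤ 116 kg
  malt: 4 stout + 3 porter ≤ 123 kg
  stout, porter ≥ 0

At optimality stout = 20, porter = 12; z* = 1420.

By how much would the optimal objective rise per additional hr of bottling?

Binding: bottling and hops. Non-binding: water (9 unused), malt (7 unused).
Since water, malt are not tight, their duals are 0.
Dual feasibility on the basic columns requires 6·y_bottling + 4·y_hops = 62, 1·y_bottling + 3·y_hops = 15.
Solving: y_bottling = 9, y_hops = 2.
Shadow price of bottling = 9.

9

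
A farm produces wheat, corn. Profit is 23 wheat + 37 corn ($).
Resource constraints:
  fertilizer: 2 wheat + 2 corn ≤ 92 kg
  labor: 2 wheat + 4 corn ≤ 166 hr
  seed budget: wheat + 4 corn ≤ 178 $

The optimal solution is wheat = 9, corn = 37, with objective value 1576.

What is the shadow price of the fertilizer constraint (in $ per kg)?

4.5

At the optimum: fertilizer uses 92 of 92 (binding); labor uses 166 of 166 (binding); seed budget uses 157 of 178 (slack = 21).
Since seed budget is not tight, its dual is 0.
The binding rows give the dual system: 2·y_fertilizer + 2·y_labor = 23 and 2·y_fertilizer + 4·y_labor = 37.
→ y_fertilizer = 4.5 and y_labor = 7.
Shadow price of fertilizer = 4.5.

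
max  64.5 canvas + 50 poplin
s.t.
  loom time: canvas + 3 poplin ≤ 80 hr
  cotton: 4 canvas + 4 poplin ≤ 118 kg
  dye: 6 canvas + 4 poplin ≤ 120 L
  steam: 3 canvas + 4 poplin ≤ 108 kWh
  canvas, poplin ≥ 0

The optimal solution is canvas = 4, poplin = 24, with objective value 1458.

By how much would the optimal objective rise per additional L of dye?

Check each constraint at x*: loom time 76/80 (slack 4); cotton 112/118 (slack 6); dye 120/120 (tight); steam 108/108 (tight).
By complementary slackness, y = 0 for the non-binding constraints.
The binding rows give the dual system: 6·y_dye + 3·y_steam = 64.5 and 4·y_dye + 4·y_steam = 50.
This yields shadow prices y_dye = 9, y_steam = 3.5.
Shadow price of dye = 9.

9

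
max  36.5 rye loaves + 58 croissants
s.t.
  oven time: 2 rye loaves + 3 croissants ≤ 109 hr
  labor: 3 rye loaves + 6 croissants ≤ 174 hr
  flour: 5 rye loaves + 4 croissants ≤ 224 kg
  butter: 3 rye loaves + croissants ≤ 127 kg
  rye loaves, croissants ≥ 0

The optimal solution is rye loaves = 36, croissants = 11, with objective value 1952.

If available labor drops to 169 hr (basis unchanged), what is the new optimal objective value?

At the optimum: oven time uses 105 of 109 (slack = 4); labor uses 174 of 174 (binding); flour uses 224 of 224 (binding); butter uses 119 of 127 (slack = 8).
Since oven time, butter are not tight, their duals are 0.
Dual feasibility on the basic columns requires 3·y_labor + 5·y_flour = 36.5, 6·y_labor + 4·y_flour = 58.
This yields shadow prices y_labor = 8, y_flour = 2.5.
Δz = y_labor·Δb = 8 × (-5) = -40, so new z* = 1952 − 40 = 1912.

1912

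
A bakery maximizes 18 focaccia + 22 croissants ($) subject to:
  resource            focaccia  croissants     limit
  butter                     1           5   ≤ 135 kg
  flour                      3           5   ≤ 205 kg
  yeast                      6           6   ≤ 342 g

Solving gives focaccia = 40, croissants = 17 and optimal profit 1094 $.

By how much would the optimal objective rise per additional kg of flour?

2

At the optimum: butter uses 125 of 135 (slack = 10); flour uses 205 of 205 (binding); yeast uses 342 of 342 (binding).
Since butter is not tight, its dual is 0.
The binding rows give the dual system: 3·y_flour + 6·y_yeast = 18 and 5·y_flour + 6·y_yeast = 22.
→ y_flour = 2 and y_yeast = 2.
Shadow price of flour = 2.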